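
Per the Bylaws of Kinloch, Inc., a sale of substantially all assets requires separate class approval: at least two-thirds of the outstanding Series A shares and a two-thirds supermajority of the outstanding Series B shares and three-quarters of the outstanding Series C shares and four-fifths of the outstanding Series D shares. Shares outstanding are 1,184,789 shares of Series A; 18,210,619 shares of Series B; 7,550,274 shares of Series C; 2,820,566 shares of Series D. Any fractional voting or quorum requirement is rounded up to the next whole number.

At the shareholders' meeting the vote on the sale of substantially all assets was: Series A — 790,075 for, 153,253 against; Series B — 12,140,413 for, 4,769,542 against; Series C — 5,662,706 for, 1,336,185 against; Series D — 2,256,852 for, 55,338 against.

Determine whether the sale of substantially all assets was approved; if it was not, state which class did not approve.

Approved — every class gave the required vote.

Series A: 2/3 of 1184789 = 789859.33, rounded up to 789860; 789,860 required, 790,075 in favor — approved.
Series B: 2/3 of 18210619 = 12140412.67, rounded up to 12140413; 12,140,413 required, 12,140,413 in favor — approved.
Series C: 3/4 of 7550274 = 5662705.50, rounded up to 5662706; 5,662,706 required, 5,662,706 in favor — approved.
Series D: 4/5 of 2820566 = 2256452.80, rounded up to 2256453; 2,256,453 required, 2,256,852 in favor — approved.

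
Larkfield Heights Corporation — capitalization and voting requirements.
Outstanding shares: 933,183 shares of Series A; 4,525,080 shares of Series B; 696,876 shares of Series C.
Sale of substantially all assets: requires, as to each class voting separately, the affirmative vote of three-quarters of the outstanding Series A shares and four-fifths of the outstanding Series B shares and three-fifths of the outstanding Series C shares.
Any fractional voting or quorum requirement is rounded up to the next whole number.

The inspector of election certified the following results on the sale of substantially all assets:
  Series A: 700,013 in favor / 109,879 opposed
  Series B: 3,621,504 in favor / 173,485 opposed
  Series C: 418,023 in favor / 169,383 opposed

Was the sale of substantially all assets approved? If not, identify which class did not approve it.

Not approved — the Series C shares did not give the required vote.

Series A: 3/4 of 933183 = 699887.25, rounded up to 699888; 699,888 required, 700,013 in favor — approved.
Series B: 4/5 of 4525080 = 3620064; 3,620,064 required, 3,621,504 in favor — approved.
Series C: 3/5 of 696876 = 418125.60, rounded up to 418126; 418,126 required, 418,023 in favor — not approved.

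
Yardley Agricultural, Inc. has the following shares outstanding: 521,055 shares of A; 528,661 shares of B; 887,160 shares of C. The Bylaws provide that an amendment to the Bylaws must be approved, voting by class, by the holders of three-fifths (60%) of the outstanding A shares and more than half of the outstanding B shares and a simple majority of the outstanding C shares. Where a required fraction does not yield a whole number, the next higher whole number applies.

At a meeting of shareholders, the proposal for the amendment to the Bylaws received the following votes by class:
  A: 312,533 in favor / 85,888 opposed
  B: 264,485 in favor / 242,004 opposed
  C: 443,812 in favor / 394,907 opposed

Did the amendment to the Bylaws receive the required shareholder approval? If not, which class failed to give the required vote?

Not approved — the A shares did not give the required vote.

A: 3/5 of 521055 = 312633; 312,633 required, 312,533 in favor — not approved.
B: a majority of 528661 is 264331; 264,331 required, 264,485 in favor — approved.
C: a majority of 887160 is 443581; 443,581 required, 443,812 in favor — approved.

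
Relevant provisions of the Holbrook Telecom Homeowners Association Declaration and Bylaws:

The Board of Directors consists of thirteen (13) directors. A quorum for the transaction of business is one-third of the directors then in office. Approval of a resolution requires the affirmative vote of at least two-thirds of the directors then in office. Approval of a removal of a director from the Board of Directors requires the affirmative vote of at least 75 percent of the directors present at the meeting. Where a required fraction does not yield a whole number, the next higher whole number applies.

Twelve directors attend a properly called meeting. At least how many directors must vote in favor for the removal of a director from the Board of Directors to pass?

9

The removal of a director from the Board of Directors requires three-fourths of the directors present (12).
3/4 of 12 = 9.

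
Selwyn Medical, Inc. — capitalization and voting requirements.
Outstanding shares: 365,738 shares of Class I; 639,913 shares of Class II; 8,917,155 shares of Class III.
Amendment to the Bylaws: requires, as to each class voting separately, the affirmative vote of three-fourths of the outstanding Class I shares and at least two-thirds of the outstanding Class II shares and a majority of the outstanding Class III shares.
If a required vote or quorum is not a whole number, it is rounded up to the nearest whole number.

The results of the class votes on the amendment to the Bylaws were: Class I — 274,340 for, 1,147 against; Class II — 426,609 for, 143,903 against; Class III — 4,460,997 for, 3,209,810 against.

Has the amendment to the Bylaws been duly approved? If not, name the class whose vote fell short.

Class I: 3/4 of 365738 = 274303.50, rounded up to 274304; 274,304 required, 274,340 in favor — approved.
Class II: 2/3 of 639913 = 426608.67, rounded up to 426609; 426,609 required, 426,609 in favor — approved.
Class III: a majority of 8917155 is 4458578; 4,458,578 required, 4,460,997 in favor — approved.

Approved — every class gave the required vote.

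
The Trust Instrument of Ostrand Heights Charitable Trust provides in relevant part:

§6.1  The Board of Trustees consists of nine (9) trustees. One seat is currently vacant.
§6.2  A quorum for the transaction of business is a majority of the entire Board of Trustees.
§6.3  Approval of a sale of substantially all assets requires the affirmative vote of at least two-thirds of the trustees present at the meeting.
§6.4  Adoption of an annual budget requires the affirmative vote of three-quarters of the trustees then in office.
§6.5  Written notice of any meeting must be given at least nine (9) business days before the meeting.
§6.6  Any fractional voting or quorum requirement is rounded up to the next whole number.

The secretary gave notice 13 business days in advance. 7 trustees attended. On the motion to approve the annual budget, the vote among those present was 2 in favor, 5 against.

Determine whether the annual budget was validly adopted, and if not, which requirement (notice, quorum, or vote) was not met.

Notice: 13 business days given; 9 required (13 ≥ 9). Satisfied.
Quorum: 7 present; quorum is 5. Satisfied.
Vote: the annual budget requires three-fourths of the trustees then in office (8). 3/4 of 8 = 6, so 6 affirmative votes are needed; 2 voted in favor. Not satisfied.

Invalid — vote requirement not satisfied.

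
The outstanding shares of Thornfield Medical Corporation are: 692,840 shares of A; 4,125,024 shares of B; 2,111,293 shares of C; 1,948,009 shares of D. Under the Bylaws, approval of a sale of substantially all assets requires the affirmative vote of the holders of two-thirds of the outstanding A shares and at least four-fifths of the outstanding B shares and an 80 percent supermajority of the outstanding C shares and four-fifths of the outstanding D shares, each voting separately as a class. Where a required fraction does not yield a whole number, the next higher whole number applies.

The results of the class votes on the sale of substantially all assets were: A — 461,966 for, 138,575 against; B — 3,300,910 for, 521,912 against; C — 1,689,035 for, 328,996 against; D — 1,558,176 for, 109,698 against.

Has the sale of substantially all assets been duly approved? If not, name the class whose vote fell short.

Not approved — the D shares did not give the required vote.

A: 2/3 of 692840 = 461893.33, rounded up to 461894; 461,894 required, 461,966 in favor — approved.
B: 4/5 of 4125024 = 3300019.20, rounded up to 3300020; 3,300,020 required, 3,300,910 in favor — approved.
C: 4/5 of 2111293 = 1689034.40, rounded up to 1689035; 1,689,035 required, 1,689,035 in favor — approved.
D: 4/5 of 1948009 = 1558407.20, rounded up to 1558408; 1,558,408 required, 1,558,176 in favor — not approved.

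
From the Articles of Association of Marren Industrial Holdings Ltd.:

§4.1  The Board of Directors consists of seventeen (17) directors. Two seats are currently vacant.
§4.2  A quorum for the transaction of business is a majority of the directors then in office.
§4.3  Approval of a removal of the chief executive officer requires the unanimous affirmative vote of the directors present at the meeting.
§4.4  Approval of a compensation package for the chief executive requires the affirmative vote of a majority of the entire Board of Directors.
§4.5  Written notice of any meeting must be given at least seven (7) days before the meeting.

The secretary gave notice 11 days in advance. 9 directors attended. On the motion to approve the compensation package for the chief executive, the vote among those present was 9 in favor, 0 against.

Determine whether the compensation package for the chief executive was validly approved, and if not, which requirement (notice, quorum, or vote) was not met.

Valid — all requirements satisfied.

Notice: 11 days given; 7 required (11 ≥ 7). Satisfied.
Quorum: 9 present; quorum is 8. Satisfied.
Vote: the compensation package for the chief executive requires a majority of the entire Board of Directors (17). A majority of 17 is 9, so 9 affirmative votes are needed; 9 voted in favor. Satisfied.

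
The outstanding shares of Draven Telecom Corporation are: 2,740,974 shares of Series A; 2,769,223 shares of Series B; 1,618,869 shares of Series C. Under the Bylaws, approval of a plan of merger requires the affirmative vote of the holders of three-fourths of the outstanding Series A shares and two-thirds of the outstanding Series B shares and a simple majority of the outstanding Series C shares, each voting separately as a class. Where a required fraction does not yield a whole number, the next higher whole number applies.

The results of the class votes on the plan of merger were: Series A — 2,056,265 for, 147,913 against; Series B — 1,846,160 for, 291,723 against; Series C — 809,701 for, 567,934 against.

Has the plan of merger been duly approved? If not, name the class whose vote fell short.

Approved — every class gave the required vote.

Series A: 3/4 of 2740974 = 2055730.50, rounded up to 2055731; 2,055,731 required, 2,056,265 in favor — approved.
Series B: 2/3 of 2769223 = 1846148.67, rounded up to 1846149; 1,846,149 required, 1,846,160 in favor — approved.
Series C: a majority of 1618869 is 809435; 809,435 required, 809,701 in favor — approved.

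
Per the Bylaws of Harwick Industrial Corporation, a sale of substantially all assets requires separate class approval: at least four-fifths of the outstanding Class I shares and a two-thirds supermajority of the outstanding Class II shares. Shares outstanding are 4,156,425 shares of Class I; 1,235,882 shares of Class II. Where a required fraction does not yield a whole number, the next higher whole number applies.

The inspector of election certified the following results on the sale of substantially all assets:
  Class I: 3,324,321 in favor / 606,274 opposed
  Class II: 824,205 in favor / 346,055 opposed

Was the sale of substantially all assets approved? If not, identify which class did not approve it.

Class I: 4/5 of 4156425 = 3325140; 3,325,140 required, 3,324,321 in favor — not approved.
Class II: 2/3 of 1235882 = 823921.33, rounded up to 823922; 823,922 required, 824,205 in favor — approved.

Not approved — the Class I shares did not give the required vote.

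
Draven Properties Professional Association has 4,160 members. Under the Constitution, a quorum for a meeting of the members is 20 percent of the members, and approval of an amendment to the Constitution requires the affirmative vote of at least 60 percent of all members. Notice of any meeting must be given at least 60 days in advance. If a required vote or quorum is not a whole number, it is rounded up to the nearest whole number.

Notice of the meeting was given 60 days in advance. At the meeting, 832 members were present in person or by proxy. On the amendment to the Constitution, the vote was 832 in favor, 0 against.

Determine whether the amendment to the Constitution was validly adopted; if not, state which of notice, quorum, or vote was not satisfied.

Invalid — vote requirement not satisfied.

Notice: 60 days given; 60 required. Satisfied.
Quorum: 20% of 4,160 = 832; 832 present. Satisfied.
Vote: requires three-fifths of all members (4,160); 3/5 of 4160 = 2496, so 2,496 needed; 832 in favor. Not satisfied.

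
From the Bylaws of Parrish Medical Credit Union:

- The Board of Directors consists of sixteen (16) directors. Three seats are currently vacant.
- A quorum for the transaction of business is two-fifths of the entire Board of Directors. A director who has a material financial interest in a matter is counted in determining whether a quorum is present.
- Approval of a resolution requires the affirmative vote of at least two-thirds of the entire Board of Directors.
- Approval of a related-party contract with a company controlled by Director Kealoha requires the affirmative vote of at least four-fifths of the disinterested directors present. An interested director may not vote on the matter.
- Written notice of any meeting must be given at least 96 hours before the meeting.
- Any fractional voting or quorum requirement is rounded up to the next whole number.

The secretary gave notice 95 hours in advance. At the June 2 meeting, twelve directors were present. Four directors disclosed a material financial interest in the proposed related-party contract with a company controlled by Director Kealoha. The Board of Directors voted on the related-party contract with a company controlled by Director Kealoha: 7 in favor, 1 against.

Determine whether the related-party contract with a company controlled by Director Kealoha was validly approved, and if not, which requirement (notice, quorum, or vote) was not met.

Invalid — notice requirement not satisfied.

Notice: 95 hours given; 96 required (95 < 96). Not satisfied.
Quorum: 12 present (interested directors count toward quorum); quorum is 7. Satisfied.
Vote: the related-party contract with a company controlled by Director Kealoha requires four-fifths of the disinterested directors present (12 − 4 = 8). 4/5 of 8 = 6.40, rounded up to 7, so 7 affirmative votes are needed; 7 voted in favor. Satisfied.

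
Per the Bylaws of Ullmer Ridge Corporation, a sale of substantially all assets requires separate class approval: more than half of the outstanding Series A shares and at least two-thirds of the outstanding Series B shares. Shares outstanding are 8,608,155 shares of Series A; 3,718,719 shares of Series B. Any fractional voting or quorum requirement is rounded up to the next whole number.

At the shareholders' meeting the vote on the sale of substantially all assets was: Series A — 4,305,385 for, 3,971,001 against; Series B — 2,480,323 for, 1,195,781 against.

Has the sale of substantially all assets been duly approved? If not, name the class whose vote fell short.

Approved — every class gave the required vote.

Series A: a majority of 8608155 is 4304078; 4,304,078 required, 4,305,385 in favor — approved.
Series B: 2/3 of 3718719 = 2479146; 2,479,146 required, 2,480,323 in favor — approved.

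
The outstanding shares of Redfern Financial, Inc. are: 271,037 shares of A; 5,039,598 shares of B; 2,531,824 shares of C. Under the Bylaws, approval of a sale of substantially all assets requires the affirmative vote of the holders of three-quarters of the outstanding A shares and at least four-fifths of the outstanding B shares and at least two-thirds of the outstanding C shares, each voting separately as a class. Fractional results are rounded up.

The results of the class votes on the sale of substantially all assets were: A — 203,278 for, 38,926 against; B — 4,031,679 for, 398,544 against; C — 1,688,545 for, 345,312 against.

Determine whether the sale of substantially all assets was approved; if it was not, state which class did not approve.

A: 3/4 of 271037 = 203277.75, rounded up to 203278; 203,278 required, 203,278 in favor — approved.
B: 4/5 of 5039598 = 4031678.40, rounded up to 4031679; 4,031,679 required, 4,031,679 in favor — approved.
C: 2/3 of 2531824 = 1687882.67, rounded up to 1687883; 1,687,883 required, 1,688,545 in favor — approved.

Approved — every class gave the required vote.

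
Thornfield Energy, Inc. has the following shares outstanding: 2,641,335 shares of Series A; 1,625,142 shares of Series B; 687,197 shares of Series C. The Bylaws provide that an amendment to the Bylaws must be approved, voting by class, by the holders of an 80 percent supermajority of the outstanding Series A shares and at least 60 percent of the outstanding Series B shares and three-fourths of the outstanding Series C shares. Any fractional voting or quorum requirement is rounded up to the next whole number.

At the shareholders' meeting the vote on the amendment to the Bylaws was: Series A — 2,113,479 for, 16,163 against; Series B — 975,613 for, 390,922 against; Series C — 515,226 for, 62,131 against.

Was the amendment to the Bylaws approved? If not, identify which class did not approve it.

Not approved — the Series C shares did not give the required vote.

Series A: 4/5 of 2641335 = 2113068; 2,113,068 required, 2,113,479 in favor — approved.
Series B: 3/5 of 1625142 = 975085.20, rounded up to 975086; 975,086 required, 975,613 in favor — approved.
Series C: 3/4 of 687197 = 515397.75, rounded up to 515398; 515,398 required, 515,226 in favor — not approved.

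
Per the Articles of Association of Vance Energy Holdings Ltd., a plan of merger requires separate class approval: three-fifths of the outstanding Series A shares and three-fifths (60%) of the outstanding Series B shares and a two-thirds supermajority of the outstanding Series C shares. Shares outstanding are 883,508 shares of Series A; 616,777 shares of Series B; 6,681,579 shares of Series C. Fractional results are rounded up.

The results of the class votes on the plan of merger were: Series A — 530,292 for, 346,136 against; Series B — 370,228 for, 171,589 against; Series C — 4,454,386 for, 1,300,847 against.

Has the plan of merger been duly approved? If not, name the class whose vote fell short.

Series A: 3/5 of 883508 = 530104.80, rounded up to 530105; 530,105 required, 530,292 in favor — approved.
Series B: 3/5 of 616777 = 370066.20, rounded up to 370067; 370,067 required, 370,228 in favor — approved.
Series C: 2/3 of 6681579 = 4454386; 4,454,386 required, 4,454,386 in favor — approved.

Approved — every class gave the required vote.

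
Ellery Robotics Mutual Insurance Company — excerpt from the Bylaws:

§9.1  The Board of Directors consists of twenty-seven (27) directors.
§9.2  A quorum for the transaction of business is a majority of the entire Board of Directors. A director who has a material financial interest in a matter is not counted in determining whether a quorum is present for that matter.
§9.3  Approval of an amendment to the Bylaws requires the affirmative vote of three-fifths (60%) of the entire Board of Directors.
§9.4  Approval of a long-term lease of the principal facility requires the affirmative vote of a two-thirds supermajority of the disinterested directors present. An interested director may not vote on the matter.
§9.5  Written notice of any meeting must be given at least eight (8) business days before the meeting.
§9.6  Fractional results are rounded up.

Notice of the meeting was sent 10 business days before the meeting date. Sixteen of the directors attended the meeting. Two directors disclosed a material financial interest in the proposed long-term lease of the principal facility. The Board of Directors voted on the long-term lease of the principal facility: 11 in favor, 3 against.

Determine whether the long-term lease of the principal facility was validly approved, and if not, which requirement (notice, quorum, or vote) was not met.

Valid — all requirements satisfied.

Notice: 10 business days given; 8 required (10 ≥ 8). Satisfied.
Quorum: 16 present, but the 2 interested directors do not count, leaving 14. Quorum is 14. Satisfied.
Vote: the long-term lease of the principal facility requires two-thirds of the disinterested directors present (16 − 2 = 14). 2/3 of 14 = 9.33, rounded up to 10, so 10 affirmative votes are needed; 11 voted in favor. Satisfied.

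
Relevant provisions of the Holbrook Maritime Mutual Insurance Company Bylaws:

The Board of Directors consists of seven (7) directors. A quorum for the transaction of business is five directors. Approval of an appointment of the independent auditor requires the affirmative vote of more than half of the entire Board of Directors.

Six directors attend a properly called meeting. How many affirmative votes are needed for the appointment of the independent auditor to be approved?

4

The appointment of the independent auditor requires a majority of the entire Board of Directors (7).
A majority of 7 is 4.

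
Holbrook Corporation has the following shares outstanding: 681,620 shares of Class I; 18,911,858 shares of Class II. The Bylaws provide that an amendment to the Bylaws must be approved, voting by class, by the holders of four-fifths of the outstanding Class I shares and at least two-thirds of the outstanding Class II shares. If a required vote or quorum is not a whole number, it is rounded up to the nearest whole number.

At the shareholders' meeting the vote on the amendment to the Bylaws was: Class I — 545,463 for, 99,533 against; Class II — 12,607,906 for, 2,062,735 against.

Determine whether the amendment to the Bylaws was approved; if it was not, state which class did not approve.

Class I: 4/5 of 681620 = 545296; 545,296 required, 545,463 in favor — approved.
Class II: 2/3 of 18911858 = 12607905.33, rounded up to 12607906; 12,607,906 required, 12,607,906 in favor — approved.

Approved — every class gave the required vote.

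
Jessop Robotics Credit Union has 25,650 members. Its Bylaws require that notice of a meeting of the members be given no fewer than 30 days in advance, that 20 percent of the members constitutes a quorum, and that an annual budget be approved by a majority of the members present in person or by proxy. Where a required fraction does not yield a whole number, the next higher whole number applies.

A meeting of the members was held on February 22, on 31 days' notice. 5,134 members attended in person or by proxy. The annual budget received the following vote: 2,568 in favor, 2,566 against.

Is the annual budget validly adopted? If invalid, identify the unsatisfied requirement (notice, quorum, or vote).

Valid — all requirements satisfied.

Notice: 31 days given; 30 required. Satisfied.
Quorum: 20% of 25,650 = 5,130; 5,134 present. Satisfied.
Vote: requires a majority of those present (5,134); a majority of 5134 is 2568, so 2,568 needed; 2,568 in favor. Satisfied.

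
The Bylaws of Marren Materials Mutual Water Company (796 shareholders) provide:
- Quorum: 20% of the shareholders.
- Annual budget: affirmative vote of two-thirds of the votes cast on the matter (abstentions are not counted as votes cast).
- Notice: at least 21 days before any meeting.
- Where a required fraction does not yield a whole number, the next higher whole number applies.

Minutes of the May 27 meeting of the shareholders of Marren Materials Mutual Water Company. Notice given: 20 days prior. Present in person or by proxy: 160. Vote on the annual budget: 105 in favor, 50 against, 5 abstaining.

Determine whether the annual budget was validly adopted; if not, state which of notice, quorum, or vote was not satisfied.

Notice: 20 days given; 21 required. Not satisfied.
Quorum: 20% of 796 = 159.20, rounded up to 160; 160 present. Satisfied.
Vote: requires two-thirds of the votes cast (160 − 5 abstaining = 155); 2/3 of 155 = 103.33, rounded up to 104, so 104 needed; 105 in favor. Satisfied.

Invalid — notice requirement not satisfied.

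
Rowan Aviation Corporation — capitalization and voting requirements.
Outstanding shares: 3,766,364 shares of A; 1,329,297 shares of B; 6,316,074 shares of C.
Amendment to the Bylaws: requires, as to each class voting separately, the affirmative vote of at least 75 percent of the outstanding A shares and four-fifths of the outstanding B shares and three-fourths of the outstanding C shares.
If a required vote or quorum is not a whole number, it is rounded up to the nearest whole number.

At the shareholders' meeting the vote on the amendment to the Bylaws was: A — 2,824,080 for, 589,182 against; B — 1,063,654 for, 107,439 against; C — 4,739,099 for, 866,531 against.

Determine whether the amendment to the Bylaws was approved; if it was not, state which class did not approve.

Not approved — the A shares did not give the required vote.

A: 3/4 of 3766364 = 2824773; 2,824,773 required, 2,824,080 in favor — not approved.
B: 4/5 of 1329297 = 1063437.60, rounded up to 1063438; 1,063,438 required, 1,063,654 in favor — approved.
C: 3/4 of 6316074 = 4737055.50, rounded up to 4737056; 4,737,056 required, 4,739,099 in favor — approved.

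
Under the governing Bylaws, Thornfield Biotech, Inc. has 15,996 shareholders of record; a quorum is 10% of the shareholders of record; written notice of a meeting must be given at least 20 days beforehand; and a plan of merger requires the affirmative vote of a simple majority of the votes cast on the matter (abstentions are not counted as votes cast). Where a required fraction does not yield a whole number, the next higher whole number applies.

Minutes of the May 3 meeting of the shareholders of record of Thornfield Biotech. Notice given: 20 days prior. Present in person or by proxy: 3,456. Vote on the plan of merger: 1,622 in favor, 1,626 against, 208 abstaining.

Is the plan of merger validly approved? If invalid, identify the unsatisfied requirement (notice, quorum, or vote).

Invalid — vote requirement not satisfied.

Notice: 20 days given; 20 required. Satisfied.
Quorum: 10% of 15,996 = 1,599.60, rounded up to 1,600; 3,456 present. Satisfied.
Vote: requires a majority of the votes cast (3,456 − 208 abstaining = 3,248); a majority of 3248 is 1625, so 1,625 needed; 1,622 in favor. Not satisfied.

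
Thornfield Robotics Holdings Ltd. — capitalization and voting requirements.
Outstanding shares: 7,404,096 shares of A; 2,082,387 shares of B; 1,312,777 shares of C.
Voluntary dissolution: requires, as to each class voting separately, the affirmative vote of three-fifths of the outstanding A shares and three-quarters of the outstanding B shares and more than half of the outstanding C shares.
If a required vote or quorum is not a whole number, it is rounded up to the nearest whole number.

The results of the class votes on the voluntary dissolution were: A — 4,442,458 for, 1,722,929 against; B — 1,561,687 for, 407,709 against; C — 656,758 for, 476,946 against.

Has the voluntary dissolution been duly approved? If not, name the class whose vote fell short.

A: 3/5 of 7404096 = 4442457.60, rounded up to 4442458; 4,442,458 required, 4,442,458 in favor — approved.
B: 3/4 of 2082387 = 1561790.25, rounded up to 1561791; 1,561,791 required, 1,561,687 in favor — not approved.
C: a majority of 1312777 is 656389; 656,389 required, 656,758 in favor — approved.

Not approved — the B shares did not give the required vote.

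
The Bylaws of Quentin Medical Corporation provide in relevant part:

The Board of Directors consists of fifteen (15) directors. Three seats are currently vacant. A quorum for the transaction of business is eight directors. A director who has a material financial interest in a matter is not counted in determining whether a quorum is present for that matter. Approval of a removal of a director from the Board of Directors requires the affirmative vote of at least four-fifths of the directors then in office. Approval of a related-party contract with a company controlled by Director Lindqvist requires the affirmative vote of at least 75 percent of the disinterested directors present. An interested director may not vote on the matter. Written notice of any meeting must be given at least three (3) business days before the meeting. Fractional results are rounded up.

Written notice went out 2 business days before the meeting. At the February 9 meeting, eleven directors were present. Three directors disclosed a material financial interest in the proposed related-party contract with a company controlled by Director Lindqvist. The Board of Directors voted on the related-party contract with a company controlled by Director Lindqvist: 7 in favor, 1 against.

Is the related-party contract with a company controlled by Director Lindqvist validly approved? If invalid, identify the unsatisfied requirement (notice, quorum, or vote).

Notice: 2 business days given; 3 required (2 < 3). Not satisfied.
Quorum: 11 present, but the 3 interested directors do not count, leaving 8. Quorum is 8. Satisfied.
Vote: the related-party contract with a company controlled by Director Lindqvist requires three-fourths of the disinterested directors present (11 − 3 = 8). 3/4 of 8 = 6, so 6 affirmative votes are needed; 7 voted in favor. Satisfied.

Invalid — notice requirement not satisfied.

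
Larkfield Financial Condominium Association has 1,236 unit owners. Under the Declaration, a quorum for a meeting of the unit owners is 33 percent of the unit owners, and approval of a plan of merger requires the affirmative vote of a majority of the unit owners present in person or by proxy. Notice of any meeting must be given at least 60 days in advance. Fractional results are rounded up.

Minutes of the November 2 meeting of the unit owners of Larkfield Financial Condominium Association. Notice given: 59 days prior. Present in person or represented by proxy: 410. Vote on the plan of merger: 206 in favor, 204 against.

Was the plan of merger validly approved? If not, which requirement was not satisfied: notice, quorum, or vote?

Invalid — notice requirement not satisfied.

Notice: 59 days given; 60 required. Not satisfied.
Quorum: 33% of 1,236 = 407.88, rounded up to 408; 410 present. Satisfied.
Vote: requires a majority of those present (410); a majority of 410 is 206, so 206 needed; 206 in favor. Satisfied.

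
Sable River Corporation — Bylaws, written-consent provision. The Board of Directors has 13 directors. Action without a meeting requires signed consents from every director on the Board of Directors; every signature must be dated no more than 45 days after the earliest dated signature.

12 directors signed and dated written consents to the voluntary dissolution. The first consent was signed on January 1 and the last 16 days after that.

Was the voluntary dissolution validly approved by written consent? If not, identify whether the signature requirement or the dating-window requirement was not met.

Signatures required: all of 13 — unanimous means all 13, so 13 needed; 12 signed. Insufficient.
Dating window: the latest signature is 16 days after the earliest; the limit is 45 days. Within the window.

Not effective — insufficient signatures.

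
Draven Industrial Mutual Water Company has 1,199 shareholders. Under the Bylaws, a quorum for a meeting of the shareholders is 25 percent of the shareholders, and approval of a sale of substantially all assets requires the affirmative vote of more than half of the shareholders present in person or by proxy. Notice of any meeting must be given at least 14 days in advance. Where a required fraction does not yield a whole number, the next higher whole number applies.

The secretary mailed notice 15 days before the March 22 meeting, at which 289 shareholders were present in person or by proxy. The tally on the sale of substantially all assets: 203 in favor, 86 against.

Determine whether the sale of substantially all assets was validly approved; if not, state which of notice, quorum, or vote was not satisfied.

Invalid — quorum requirement not satisfied.

Notice: 15 days given; 14 required. Satisfied.
Quorum: 25% of 1,199 = 299.75, rounded up to 300; 289 present. Not satisfied.
Vote: requires a majority of those present (289); a majority of 289 is 145, so 145 needed; 203 in favor. Satisfied.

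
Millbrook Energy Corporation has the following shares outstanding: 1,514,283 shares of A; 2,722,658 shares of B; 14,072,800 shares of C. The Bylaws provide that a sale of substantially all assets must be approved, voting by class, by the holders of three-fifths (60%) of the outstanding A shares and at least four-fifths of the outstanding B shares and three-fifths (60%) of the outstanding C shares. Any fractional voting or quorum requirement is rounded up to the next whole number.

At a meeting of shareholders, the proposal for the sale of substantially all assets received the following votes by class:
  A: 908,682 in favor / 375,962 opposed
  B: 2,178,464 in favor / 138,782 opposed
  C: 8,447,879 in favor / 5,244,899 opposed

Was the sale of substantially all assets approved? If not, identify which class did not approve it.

Approved — every class gave the required vote.

A: 3/5 of 1514283 = 908569.80, rounded up to 908570; 908,570 required, 908,682 in favor — approved.
B: 4/5 of 2722658 = 2178126.40, rounded up to 2178127; 2,178,127 required, 2,178,464 in favor — approved.
C: 3/5 of 14072800 = 8443680; 8,443,680 required, 8,447,879 in favor — approved.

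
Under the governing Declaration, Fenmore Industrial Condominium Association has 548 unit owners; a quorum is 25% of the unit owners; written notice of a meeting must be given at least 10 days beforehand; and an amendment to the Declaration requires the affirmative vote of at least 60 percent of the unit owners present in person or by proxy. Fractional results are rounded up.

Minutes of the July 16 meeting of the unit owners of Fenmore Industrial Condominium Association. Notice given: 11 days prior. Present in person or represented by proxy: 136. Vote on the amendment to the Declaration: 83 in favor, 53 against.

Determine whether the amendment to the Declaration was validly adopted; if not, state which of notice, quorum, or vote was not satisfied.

Invalid — quorum requirement not satisfied.

Notice: 11 days given; 10 required. Satisfied.
Quorum: 25% of 548 = 137; 136 present. Not satisfied.
Vote: requires three-fifths of those present (136); 3/5 of 136 = 81.60, rounded up to 82, so 82 needed; 83 in favor. Satisfied.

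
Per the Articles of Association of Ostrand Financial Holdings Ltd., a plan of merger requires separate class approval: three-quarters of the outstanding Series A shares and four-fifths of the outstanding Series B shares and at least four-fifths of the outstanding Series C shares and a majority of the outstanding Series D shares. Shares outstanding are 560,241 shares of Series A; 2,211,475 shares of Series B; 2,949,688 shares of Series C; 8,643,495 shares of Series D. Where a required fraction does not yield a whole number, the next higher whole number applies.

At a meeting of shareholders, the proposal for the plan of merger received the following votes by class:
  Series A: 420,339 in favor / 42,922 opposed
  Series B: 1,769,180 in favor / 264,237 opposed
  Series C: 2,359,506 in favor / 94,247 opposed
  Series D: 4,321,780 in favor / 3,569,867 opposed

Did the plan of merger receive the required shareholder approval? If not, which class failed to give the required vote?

Series A: 3/4 of 560241 = 420180.75, rounded up to 420181; 420,181 required, 420,339 in favor — approved.
Series B: 4/5 of 2211475 = 1769180; 1,769,180 required, 1,769,180 in favor — approved.
Series C: 4/5 of 2949688 = 2359750.40, rounded up to 2359751; 2,359,751 required, 2,359,506 in favor — not approved.
Series D: a majority of 8643495 is 4321748; 4,321,748 required, 4,321,780 in favor — approved.

Not approved — the Series C shares did not give the required vote.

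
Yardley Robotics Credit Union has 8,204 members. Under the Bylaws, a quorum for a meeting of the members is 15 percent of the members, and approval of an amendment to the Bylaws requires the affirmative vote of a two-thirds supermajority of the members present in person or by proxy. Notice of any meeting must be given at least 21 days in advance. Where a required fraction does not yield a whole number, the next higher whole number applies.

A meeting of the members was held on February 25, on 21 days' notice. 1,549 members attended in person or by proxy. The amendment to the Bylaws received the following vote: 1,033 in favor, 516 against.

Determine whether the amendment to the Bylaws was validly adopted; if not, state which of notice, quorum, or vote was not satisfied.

Valid — all requirements satisfied.

Notice: 21 days given; 21 required. Satisfied.
Quorum: 15% of 8,204 = 1,230.60, rounded up to 1,231; 1,549 present. Satisfied.
Vote: requires two-thirds of those present (1,549); 2/3 of 1549 = 1032.67, rounded up to 1033, so 1,033 needed; 1,033 in favor. Satisfied.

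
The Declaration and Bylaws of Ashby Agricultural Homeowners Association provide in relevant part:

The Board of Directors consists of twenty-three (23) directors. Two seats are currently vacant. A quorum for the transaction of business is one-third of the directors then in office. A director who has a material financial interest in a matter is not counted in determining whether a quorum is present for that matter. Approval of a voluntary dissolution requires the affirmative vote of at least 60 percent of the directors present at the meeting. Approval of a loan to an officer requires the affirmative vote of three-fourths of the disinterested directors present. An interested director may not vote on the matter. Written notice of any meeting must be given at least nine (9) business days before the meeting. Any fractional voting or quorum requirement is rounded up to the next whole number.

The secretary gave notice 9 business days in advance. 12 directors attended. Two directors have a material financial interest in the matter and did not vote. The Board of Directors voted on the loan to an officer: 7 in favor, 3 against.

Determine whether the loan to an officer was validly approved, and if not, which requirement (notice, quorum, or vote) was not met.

Invalid — vote requirement not satisfied.

Notice: 9 business days given; 9 required (9 ≥ 9). Satisfied.
Quorum: 12 present, but the 2 interested directors do not count, leaving 10. Quorum is 7. Satisfied.
Vote: the loan to an officer requires three-fourths of the disinterested directors present (12 − 2 = 10). 3/4 of 10 = 7.50, rounded up to 8, so 8 affirmative votes are needed; 7 voted in favor. Not satisfied.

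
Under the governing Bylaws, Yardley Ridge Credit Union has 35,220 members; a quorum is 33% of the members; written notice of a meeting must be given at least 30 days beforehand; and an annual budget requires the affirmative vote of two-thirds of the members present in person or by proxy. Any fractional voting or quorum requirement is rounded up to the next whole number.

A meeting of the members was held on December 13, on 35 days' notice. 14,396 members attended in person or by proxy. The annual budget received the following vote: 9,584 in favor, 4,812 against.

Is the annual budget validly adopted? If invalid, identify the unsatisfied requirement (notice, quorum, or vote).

Notice: 35 days given; 30 required. Satisfied.
Quorum: 33% of 35,220 = 11,622.60, rounded up to 11,623; 14,396 present. Satisfied.
Vote: requires two-thirds of those present (14,396); 2/3 of 14396 = 9597.33, rounded up to 9598, so 9,598 needed; 9,584 in favor. Not satisfied.

Invalid — vote requirement not satisfied.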